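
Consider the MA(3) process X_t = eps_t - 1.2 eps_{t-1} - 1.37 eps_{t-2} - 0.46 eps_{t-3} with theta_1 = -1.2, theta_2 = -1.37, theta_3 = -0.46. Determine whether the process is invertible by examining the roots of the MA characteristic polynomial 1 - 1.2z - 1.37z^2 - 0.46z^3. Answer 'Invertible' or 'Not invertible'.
\text{Not invertible}

The MA(q) characteristic polynomial is P(z) = 1 - 1.2z - 1.37z^2 - 0.46z^3.
Invertibility requires all roots to lie outside the unit circle, i.e. |z| > 1 for every root.
Degree 3: look for a simple real root z0 first, then factor out (1 - z/z0) and solve the remaining quadratic.
Testing z0 = 0.5: P(0.5) = 1 + (-1.2)(0.5) + (-1.37)(0.5)^2 + (-0.46)(0.5)^3
  = 1 + (-0.6) + (-0.3425) + (-0.0575) = 0.  So z_0 = 0.5 is a root, |z_0| = 0.5.
Divide out the factor (1 - 2 z) = (1 - z/z0) (since 1/z0 = 2):
  P(z) = (1 - 2 z)(1 + (0.8) z + (0.23) z^2)
  [check: z-coef 0.8 - (2) = -1.2; z^2-coef 0.23 - (2)(0.8) = -1.37; z^3-coef -(2)(0.23) = -0.46.]
Remaining roots from the quadratic factor 1 + (0.8) z + (0.23) z^2:
  Set 1 + (0.8) z + (0.23) z^2 = 0, i.e. a z^2 + b z + c = 0 with a = 0.23, b = 0.8, c = 1.
  Discriminant D = b^2 - 4ac = (0.8)^2 - 4*(0.23)*1 = 0.64 - (0.92) = -0.28.
  D < 0, so the roots are the complex-conjugate pair z = (-b +/- i sqrt(-D)) / (2a) = -1.7391 +/- 1.1503i.
  For a conjugate pair |z|^2 = z * conj(z) = (product of roots) = c/a = 1/(0.23) = 4.347826, so |z| = sqrt(4.347826) = 2.0851 for both roots.
Moduli of all roots: 0.5000, 2.0851, 2.0851.
All moduli strictly greater than 1? No.
Verdict: Not invertible.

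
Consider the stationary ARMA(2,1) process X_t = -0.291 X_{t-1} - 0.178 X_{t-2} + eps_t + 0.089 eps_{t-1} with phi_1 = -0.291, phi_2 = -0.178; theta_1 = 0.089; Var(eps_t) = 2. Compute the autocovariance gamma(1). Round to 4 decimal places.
\gamma(1) = -0.3727

Multiply the model equation by X_{t-k} and take expectations. With theta_0 = psi_0 = 1 and psi_j the MA(infinity) weights, this gives
  gamma(k) - sum_i phi_i gamma(k-i) = c_k,
  c_k = sigma^2 * sum_{j=k..q} theta_j psi_{j-k}   (c_k = 0 for k > q),
using gamma(-m) = gamma(m).
psi-weights needed (psi_j = theta_j + sum_i phi_i psi_{j-i}):
  psi_1 = theta_1 + phi_1 = 0.089 + (-0.291) = -0.202
Right-hand sides:
  c_0 = sigma^2 (1 + theta_1 psi_1) = 2 * (1 + (0.089)(-0.202)) = 2 * 0.982022 = 1.964044
  c_1 = sigma^2 theta_1 = 2 * (0.089) = 0.178
  c_2 = 0
Equations for k = 0, 1, 2 (AR order 2, c_2 = 0):
  (E0) gamma(0) = phi_1 gamma(1) + phi_2 gamma(2) + c_0
  (E1) gamma(1) = phi_1 gamma(0) + phi_2 gamma(1) + c_1
  (E2) gamma(2) = phi_1 gamma(1) + phi_2 gamma(0)
From (E1): gamma(1) = A gamma(0) + B with
  A = phi_1 / (1 - phi_2) = -0.291 / 1.178 = -0.247029,   B = c_1 / (1 - phi_2) = 0.178 / 1.178 = 0.151104.
Insert (E2) into (E0): gamma(0) (1 - phi_2^2) = phi_1 (1 + phi_2) gamma(1) + c_0.
  phi_1 (1 + phi_2) = (-0.291)(0.822) = -0.239202,   1 - phi_2^2 = 0.968316.
Replace gamma(1) by A gamma(0) + B and collect gamma(0):
  gamma(0) [0.968316 - (-0.239202)(-0.247029)] = (-0.239202)(0.151104) + 1.964044
  gamma(0) * 0.909226 = 1.9279
  gamma(0) = 1.9279 / 0.909226 = 2.120374.
  gamma(1) = A gamma(0) + B = (-0.247029)(2.120374) + (0.151104) = -0.37269.
Therefore gamma(1) = -0.3727 (to 4 decimal places).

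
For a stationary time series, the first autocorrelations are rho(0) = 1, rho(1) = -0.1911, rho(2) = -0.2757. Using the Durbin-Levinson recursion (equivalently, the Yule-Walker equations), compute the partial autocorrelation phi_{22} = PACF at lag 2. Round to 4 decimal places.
\phi_{22} = -0.3241

The PACF at lag k is phi_{kk}, the last component of the solution
to the Yule-Walker system G_k phi = r_k where
  (G_k)_{ij} = rho(|i - j|), (r_k)_i = rho(i), i,j = 1..k.
Equivalently, Durbin-Levinson gives phi_{kk} iteratively:
  phi_{11} = rho(1)
  phi_{kk} = [rho(k) - sum_{j=1..k-1} phi_{k-1,j} rho(k-j)]
            / [1 - sum_{j=1..k-1} phi_{k-1,j} rho(j)],
  phi_{k,j} = phi_{k-1,j} - phi_{kk} phi_{k-1,k-j},  j = 1..k-1.
Step k = 1:
  phi_11 = rho(1) = -0.1911.
Step k = 2:
  phi_22 = [rho(2) - phi_11 rho(1)] / [1 - phi_11 rho(1)] = [-0.2757 - (-0.1911)(-0.1911)] / [1 - (-0.1911)(-0.1911)]
         = -0.31221921 / 0.96348079 = -0.3241.
Therefore phi_{22} = -0.3241.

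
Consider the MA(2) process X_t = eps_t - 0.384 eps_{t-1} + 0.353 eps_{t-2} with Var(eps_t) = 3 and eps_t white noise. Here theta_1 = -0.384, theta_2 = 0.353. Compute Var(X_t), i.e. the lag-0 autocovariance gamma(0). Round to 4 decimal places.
\gamma(0) = 3.8162

For an MA(q) process X_t = eps_t + sum_i theta_i eps_{t-i} with
Var(eps_t) = sigma^2, the variance is
  gamma(0) = sigma^2 * (1 + sum_i theta_i^2).
  sum_i theta_i^2 = (-0.384)^2 + (0.353)^2 = 0.147456 + 0.124609 = 0.272065.
  gamma(0) = 3 * (1 + 0.272065) = 3 * 1.272065 = 3.816195, which rounds to 3.8162.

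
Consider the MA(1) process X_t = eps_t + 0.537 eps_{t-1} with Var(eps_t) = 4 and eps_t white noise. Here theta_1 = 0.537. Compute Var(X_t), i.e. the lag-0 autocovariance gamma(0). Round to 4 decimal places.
\gamma(0) = 5.1535

For an MA(q) process X_t = eps_t + sum_i theta_i eps_{t-i} with
Var(eps_t) = sigma^2, the variance is
  gamma(0) = sigma^2 * (1 + sum_i theta_i^2).
  sum_i theta_i^2 = (0.537)^2 = 0.288369.
  gamma(0) = 4 * (1 + 0.288369) = 4 * 1.288369 = 5.153476, which rounds to 5.1535.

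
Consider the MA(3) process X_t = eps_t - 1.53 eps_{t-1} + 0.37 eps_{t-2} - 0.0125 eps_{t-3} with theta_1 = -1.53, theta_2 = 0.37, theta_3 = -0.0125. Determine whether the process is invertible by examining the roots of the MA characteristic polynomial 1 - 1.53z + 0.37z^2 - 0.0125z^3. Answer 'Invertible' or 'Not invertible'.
\text{Not invertible}

The MA(q) characteristic polynomial is P(z) = 1 - 1.53z + 0.37z^2 - 0.0125z^3.
Invertibility requires all roots to lie outside the unit circle, i.e. |z| > 1 for every root.
Degree 3: look for a simple real root z0 first, then factor out (1 - z/z0) and solve the remaining quadratic.
Testing z0 = 4: P(4) = 1 + (-1.53)(4) + (0.37)(4)^2 + (-0.0125)(4)^3
  = 1 + (-6.12) + (5.92) + (-0.8) = 0.  So z_0 = 4 is a root, |z_0| = 4.
Divide out the factor (1 - 0.25 z) = (1 - z/z0) (since 1/z0 = 0.25):
  P(z) = (1 - 0.25 z)(1 + (-1.28) z + (0.05) z^2)
  [check: z-coef -1.28 - (0.25) = -1.53; z^2-coef 0.05 - (0.25)(-1.28) = 0.37; z^3-coef -(0.25)(0.05) = -0.0125.]
Remaining roots from the quadratic factor 1 + (-1.28) z + (0.05) z^2:
  Set 1 + (-1.28) z + (0.05) z^2 = 0, i.e. a z^2 + b z + c = 0 with a = 0.05, b = -1.28, c = 1.
  Discriminant D = b^2 - 4ac = (-1.28)^2 - 4*(0.05)*1 = 1.6384 - (0.2) = 1.4384.
  D >= 0, so the roots are real: z = (-b +/- sqrt(D)) / (2a) = (1.28 +/- 1.199333) / (0.1).
    z_1 = (1.28 + 1.199333) / (0.1) = 24.7933,   |z_1| = 24.7933.
    z_2 = (1.28 - 1.199333) / (0.1) = 0.8067,   |z_2| = 0.8067.
Moduli of all roots: 4.0000, 24.7933, 0.8067.
All moduli strictly greater than 1? No.
Verdict: Not invertible.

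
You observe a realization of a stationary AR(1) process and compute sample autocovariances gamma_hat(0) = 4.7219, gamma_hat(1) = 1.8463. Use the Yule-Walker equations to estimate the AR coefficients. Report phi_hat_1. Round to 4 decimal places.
\hat\phi_{1} = 0.3910

The Yule-Walker equations for an AR(p) process read, in matrix form,
  Gamma_p phi = r_p,   with   (Gamma_p)_{ij} = gamma(|i - j|),
                       (r_p)_i = gamma(i),   i,j = 1..p.
Substitute the sample gammas (Toeplitz matrix and right-hand side of size 1):
  Gamma_p = [[4.7219]]
  r_p     = [1.8463]
With p = 1 this is the single equation gamma(0) phi_1 = gamma(1):
  phi_hat_1 = gamma(1) / gamma(0) = 1.8463 / 4.7219 = 0.3910.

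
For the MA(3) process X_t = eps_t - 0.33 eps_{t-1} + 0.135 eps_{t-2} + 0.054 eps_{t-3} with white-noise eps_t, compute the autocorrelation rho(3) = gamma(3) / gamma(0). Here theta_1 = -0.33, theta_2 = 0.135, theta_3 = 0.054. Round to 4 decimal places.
\rho(3) = 0.0478

For an MA(q) process with theta_0 = 1, the autocovariance is
  gamma(k) = sigma^2 * sum_{i=0..q-k} theta_i * theta_{i+k},
and rho(k) = gamma(k) / gamma(0). Sigma^2 cancels.
  numerator   = (1)*(0.054) = 0.054.
  denominator = (1)^2 + (-0.33)^2 + (0.135)^2 + (0.054)^2 = 1.130041.
  rho(3) = 0.054 / 1.130041 = 0.0478.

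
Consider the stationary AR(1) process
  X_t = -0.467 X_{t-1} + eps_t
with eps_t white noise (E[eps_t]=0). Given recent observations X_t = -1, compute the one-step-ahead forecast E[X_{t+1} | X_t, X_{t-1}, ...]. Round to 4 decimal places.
E[X_{t+1} \mid \mathcal F_t] = 0.4670

For an AR(p) model X_t = c + sum_i phi_i X_{t-i} + eps_t, the
one-step-ahead conditional mean is
  E[X_{t+1} | X_t, ...] = c + sum_i phi_i X_{t+1-i}.
Substitute known values:
  E[X_{t+1} | ...] = (-0.467) * (-1)
                   = 0.4670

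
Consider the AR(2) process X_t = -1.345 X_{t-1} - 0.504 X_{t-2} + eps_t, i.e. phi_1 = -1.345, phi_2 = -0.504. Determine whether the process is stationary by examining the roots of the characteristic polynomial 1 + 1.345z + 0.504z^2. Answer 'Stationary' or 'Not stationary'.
\text{Stationary}

The AR(p) characteristic polynomial is P(z) = 1 + 1.345z + 0.504z^2.
Stationarity requires all roots to lie outside the unit circle, i.e. |z| > 1 for every root.
Set 1 + (1.345) z + (0.504) z^2 = 0, i.e. a z^2 + b z + c = 0 with a = 0.504, b = 1.345, c = 1.
Discriminant D = b^2 - 4ac = (1.345)^2 - 4*(0.504)*1 = 1.809025 - (2.016) = -0.206975.
D < 0, so the roots are the complex-conjugate pair z = (-b +/- i sqrt(-D)) / (2a) = -1.3343 +/- 0.4513i.
For a conjugate pair |z|^2 = z * conj(z) = (product of roots) = c/a = 1/(0.504) = 1.984127, so |z| = sqrt(1.984127) = 1.4086 for both roots.
Moduli of all roots: 1.4086, 1.4086.
All moduli strictly greater than 1? Yes.
Verdict: Stationary.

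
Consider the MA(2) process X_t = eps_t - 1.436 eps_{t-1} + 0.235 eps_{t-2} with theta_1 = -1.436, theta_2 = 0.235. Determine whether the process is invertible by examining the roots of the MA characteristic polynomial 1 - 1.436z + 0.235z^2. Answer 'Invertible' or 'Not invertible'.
\text{Not invertible}

The MA(q) characteristic polynomial is P(z) = 1 - 1.436z + 0.235z^2.
Invertibility requires all roots to lie outside the unit circle, i.e. |z| > 1 for every root.
Set 1 + (-1.436) z + (0.235) z^2 = 0, i.e. a z^2 + b z + c = 0 with a = 0.235, b = -1.436, c = 1.
Discriminant D = b^2 - 4ac = (-1.436)^2 - 4*(0.235)*1 = 2.062096 - (0.94) = 1.122096.
D >= 0, so the roots are real: z = (-b +/- sqrt(D)) / (2a) = (1.436 +/- 1.05929) / (0.47).
  z_1 = (1.436 + 1.05929) / (0.47) = 5.3091,   |z_1| = 5.3091.
  z_2 = (1.436 - 1.05929) / (0.47) = 0.8015,   |z_2| = 0.8015.
Moduli of all roots: 5.3091, 0.8015.
All moduli strictly greater than 1? No.
Verdict: Not invertible.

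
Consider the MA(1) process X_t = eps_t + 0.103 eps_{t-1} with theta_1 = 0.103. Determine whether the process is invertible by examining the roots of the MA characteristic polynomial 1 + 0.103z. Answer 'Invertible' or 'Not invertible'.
\text{Invertible}

The MA(q) characteristic polynomial is P(z) = 1 + 0.103z.
Invertibility requires all roots to lie outside the unit circle, i.e. |z| > 1 for every root.
This is linear in z: 1 + (0.103) z = 0  =>  z = -1/(0.103) = -9.708738,  |z| = 9.708738.
Moduli of all roots: 9.7087.
All moduli strictly greater than 1? Yes.
Verdict: Invertible.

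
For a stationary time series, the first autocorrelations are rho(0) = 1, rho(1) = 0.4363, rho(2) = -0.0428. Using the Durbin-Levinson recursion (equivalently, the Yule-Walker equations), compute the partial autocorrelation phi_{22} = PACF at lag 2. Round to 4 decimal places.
\phi_{22} = -0.2880

The PACF at lag k is phi_{kk}, the last component of the solution
to the Yule-Walker system G_k phi = r_k where
  (G_k)_{ij} = rho(|i - j|), (r_k)_i = rho(i), i,j = 1..k.
Equivalently, Durbin-Levinson gives phi_{kk} iteratively:
  phi_{11} = rho(1)
  phi_{kk} = [rho(k) - sum_{j=1..k-1} phi_{k-1,j} rho(k-j)]
            / [1 - sum_{j=1..k-1} phi_{k-1,j} rho(j)],
  phi_{k,j} = phi_{k-1,j} - phi_{kk} phi_{k-1,k-j},  j = 1..k-1.
Step k = 1:
  phi_11 = rho(1) = 0.4363.
Step k = 2:
  phi_22 = [rho(2) - phi_11 rho(1)] / [1 - phi_11 rho(1)] = [-0.0428 - (0.4363)(0.4363)] / [1 - (0.4363)(0.4363)]
         = -0.23315769 / 0.80964231 = -0.288.
Therefore phi_{22} = -0.2880.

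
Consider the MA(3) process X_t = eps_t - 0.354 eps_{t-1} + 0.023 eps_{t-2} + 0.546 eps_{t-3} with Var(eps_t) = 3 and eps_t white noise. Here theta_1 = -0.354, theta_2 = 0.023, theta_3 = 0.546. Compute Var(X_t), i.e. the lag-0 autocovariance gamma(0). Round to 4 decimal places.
\gamma(0) = 4.2719

For an MA(q) process X_t = eps_t + sum_i theta_i eps_{t-i} with
Var(eps_t) = sigma^2, the variance is
  gamma(0) = sigma^2 * (1 + sum_i theta_i^2).
  sum_i theta_i^2 = (-0.354)^2 + (0.023)^2 + (0.546)^2 = 0.125316 + 0.000529 + 0.298116 = 0.423961.
  gamma(0) = 3 * (1 + 0.423961) = 3 * 1.423961 = 4.271883, which rounds to 4.2719.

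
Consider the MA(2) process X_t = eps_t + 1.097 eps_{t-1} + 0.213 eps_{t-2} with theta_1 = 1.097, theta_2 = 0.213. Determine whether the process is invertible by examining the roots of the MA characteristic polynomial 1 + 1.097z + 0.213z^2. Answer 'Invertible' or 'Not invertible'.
\text{Invertible}

The MA(q) characteristic polynomial is P(z) = 1 + 1.097z + 0.213z^2.
Invertibility requires all roots to lie outside the unit circle, i.e. |z| > 1 for every root.
Set 1 + (1.097) z + (0.213) z^2 = 0, i.e. a z^2 + b z + c = 0 with a = 0.213, b = 1.097, c = 1.
Discriminant D = b^2 - 4ac = (1.097)^2 - 4*(0.213)*1 = 1.203409 - (0.852) = 0.351409.
D >= 0, so the roots are real: z = (-b +/- sqrt(D)) / (2a) = (-1.097 +/- 0.592798) / (0.426).
  z_1 = (-1.097 + 0.592798) / (0.426) = -1.1836,   |z_1| = 1.1836.
  z_2 = (-1.097 - 0.592798) / (0.426) = -3.9667,   |z_2| = 3.9667.
Moduli of all roots: 1.1836, 3.9667.
All moduli strictly greater than 1? Yes.
Verdict: Invertible.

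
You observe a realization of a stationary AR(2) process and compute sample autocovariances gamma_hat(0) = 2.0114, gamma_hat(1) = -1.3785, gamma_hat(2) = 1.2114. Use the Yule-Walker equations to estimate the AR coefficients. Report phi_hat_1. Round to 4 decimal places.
\hat\phi_{1} = -0.5140

The Yule-Walker equations for an AR(p) process read, in matrix form,
  Gamma_p phi = r_p,   with   (Gamma_p)_{ij} = gamma(|i - j|),
                       (r_p)_i = gamma(i),   i,j = 1..p.
Substitute the sample gammas (Toeplitz matrix and right-hand side of size 2):
  Gamma_p = [[2.0114, -1.3785], [-1.3785, 2.0114]]
  r_p     = [-1.3785, 1.2114]
Written out:
  2.0114 phi_1 - 1.3785 phi_2 = -1.3785
  -1.3785 phi_1 + 2.0114 phi_2 = 1.2114
Solve by Cramer's rule:
  det = gamma(0)^2 - gamma(1)^2 = (2.0114)^2 - (-1.3785)^2 = 4.04572996 - 1.90026225 = 2.14546771
  phi_hat_1 = [gamma(1) gamma(0) - gamma(1) gamma(2)] / det = [(-1.3785)(2.0114) - (-1.3785)(1.2114)] / 2.14546771 = -1.1028 / 2.14546771 = -0.514
  phi_hat_2 = [gamma(0) gamma(2) - gamma(1)^2] / det = [(2.0114)(1.2114) - (-1.3785)^2] / 2.14546771 = 0.53634771 / 2.14546771 = 0.25
So phi_hat = [-0.5140, 0.2500].
Therefore phi_hat_1 = -0.5140.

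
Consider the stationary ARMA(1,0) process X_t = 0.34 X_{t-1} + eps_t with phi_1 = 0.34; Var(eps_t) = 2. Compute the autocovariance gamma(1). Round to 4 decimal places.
\gamma(1) = 0.7689

Multiply the model equation by X_{t-k} and take expectations. With theta_0 = psi_0 = 1 and psi_j the MA(infinity) weights, this gives
  gamma(k) - sum_i phi_i gamma(k-i) = c_k,
  c_k = sigma^2 * sum_{j=k..q} theta_j psi_{j-k}   (c_k = 0 for k > q),
using gamma(-m) = gamma(m).
Pure AR (q = 0): c_0 = sigma^2 = 2, c_k = 0 for k >= 1.
Equations for k = 0 and k = 1 (AR order 1):
  gamma(0) = phi_1 gamma(1) + c_0
  gamma(1) = phi_1 gamma(0) + c_1
Substituting the second into the first: gamma(0) (1 - phi_1^2) = c_0 + phi_1 c_1, so
  gamma(0) = c_0 / (1 - phi_1^2) = 2 / (1 - (0.34)^2) = 2 / 0.8844 = 2.26142.
  gamma(1) = phi_1 gamma(0) = (0.34)(2.26142) = 0.768883.
Therefore gamma(1) = 0.7689 (to 4 decimal places).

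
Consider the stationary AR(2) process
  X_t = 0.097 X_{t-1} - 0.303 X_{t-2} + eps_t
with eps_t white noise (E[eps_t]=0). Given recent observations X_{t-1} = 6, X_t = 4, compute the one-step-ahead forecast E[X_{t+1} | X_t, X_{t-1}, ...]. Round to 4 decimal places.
E[X_{t+1} \mid \mathcal F_t] = -1.4300

For an AR(p) model X_t = c + sum_i phi_i X_{t-i} + eps_t, the
one-step-ahead conditional mean is
  E[X_{t+1} | X_t, ...] = c + sum_i phi_i X_{t+1-i}.
Substitute known values:
  E[X_{t+1} | ...] = (0.097) * (4) + (-0.303) * (6)
                   = -1.4300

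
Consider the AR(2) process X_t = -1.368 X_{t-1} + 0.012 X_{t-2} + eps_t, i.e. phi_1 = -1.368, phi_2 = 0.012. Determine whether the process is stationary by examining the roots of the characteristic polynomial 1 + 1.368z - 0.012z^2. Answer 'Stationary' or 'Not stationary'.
\text{Not stationary}

The AR(p) characteristic polynomial is P(z) = 1 + 1.368z - 0.012z^2.
Stationarity requires all roots to lie outside the unit circle, i.e. |z| > 1 for every root.
Set 1 + (1.368) z + (-0.012) z^2 = 0, i.e. a z^2 + b z + c = 0 with a = -0.012, b = 1.368, c = 1.
Discriminant D = b^2 - 4ac = (1.368)^2 - 4*(-0.012)*1 = 1.871424 - (-0.048) = 1.919424.
D >= 0, so the roots are real: z = (-b +/- sqrt(D)) / (2a) = (-1.368 +/- 1.385433) / (-0.024).
  z_1 = (-1.368 + 1.385433) / (-0.024) = -0.7264,   |z_1| = 0.7264.
  z_2 = (-1.368 - 1.385433) / (-0.024) = 114.7264,   |z_2| = 114.7264.
Moduli of all roots: 0.7264, 114.7264.
All moduli strictly greater than 1? No.
Verdict: Not stationary.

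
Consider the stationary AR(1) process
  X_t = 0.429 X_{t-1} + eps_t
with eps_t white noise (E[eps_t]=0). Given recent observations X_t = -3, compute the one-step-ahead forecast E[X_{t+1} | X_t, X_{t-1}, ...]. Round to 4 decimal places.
E[X_{t+1} \mid \mathcal F_t] = -1.2870

For an AR(p) model X_t = c + sum_i phi_i X_{t-i} + eps_t, the
one-step-ahead conditional mean is
  E[X_{t+1} | X_t, ...] = c + sum_i phi_i X_{t+1-i}.
Substitute known values:
  E[X_{t+1} | ...] = (0.429) * (-3)
                   = -1.2870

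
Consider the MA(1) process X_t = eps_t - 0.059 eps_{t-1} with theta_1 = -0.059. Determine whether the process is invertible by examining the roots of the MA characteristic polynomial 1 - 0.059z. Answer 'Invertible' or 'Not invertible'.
\text{Invertible}

The MA(q) characteristic polynomial is P(z) = 1 - 0.059z.
Invertibility requires all roots to lie outside the unit circle, i.e. |z| > 1 for every root.
This is linear in z: 1 + (-0.059) z = 0  =>  z = -1/(-0.059) = 16.949153,  |z| = 16.949153.
Moduli of all roots: 16.9492.
All moduli strictly greater than 1? Yes.
Verdict: Invertible.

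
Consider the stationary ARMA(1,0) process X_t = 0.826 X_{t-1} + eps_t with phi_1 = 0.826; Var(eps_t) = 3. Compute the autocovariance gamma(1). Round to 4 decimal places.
\gamma(1) = 7.7992

Multiply the model equation by X_{t-k} and take expectations. With theta_0 = psi_0 = 1 and psi_j the MA(infinity) weights, this gives
  gamma(k) - sum_i phi_i gamma(k-i) = c_k,
  c_k = sigma^2 * sum_{j=k..q} theta_j psi_{j-k}   (c_k = 0 for k > q),
using gamma(-m) = gamma(m).
Pure AR (q = 0): c_0 = sigma^2 = 3, c_k = 0 for k >= 1.
Equations for k = 0 and k = 1 (AR order 1):
  gamma(0) = phi_1 gamma(1) + c_0
  gamma(1) = phi_1 gamma(0) + c_1
Substituting the second into the first: gamma(0) (1 - phi_1^2) = c_0 + phi_1 c_1, so
  gamma(0) = c_0 / (1 - phi_1^2) = 3 / (1 - (0.826)^2) = 3 / 0.317724 = 9.442157.
  gamma(1) = phi_1 gamma(0) = (0.826)(9.442157) = 7.799222.
Therefore gamma(1) = 7.7992 (to 4 decimal places).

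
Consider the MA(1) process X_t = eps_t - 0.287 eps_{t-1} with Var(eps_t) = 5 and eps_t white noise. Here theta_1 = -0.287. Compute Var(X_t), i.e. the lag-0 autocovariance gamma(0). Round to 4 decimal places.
\gamma(0) = 5.4118

For an MA(q) process X_t = eps_t + sum_i theta_i eps_{t-i} with
Var(eps_t) = sigma^2, the variance is
  gamma(0) = sigma^2 * (1 + sum_i theta_i^2).
  sum_i theta_i^2 = (-0.287)^2 = 0.082369.
  gamma(0) = 5 * (1 + 0.082369) = 5 * 1.082369 = 5.411845, which rounds to 5.4118.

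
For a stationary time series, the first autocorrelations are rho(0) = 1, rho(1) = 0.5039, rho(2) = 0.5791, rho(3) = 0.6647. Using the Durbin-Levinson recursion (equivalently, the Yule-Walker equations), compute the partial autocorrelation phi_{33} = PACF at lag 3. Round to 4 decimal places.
\phi_{33} = 0.4641

The PACF at lag k is phi_{kk}, the last component of the solution
to the Yule-Walker system G_k phi = r_k where
  (G_k)_{ij} = rho(|i - j|), (r_k)_i = rho(i), i,j = 1..k.
Equivalently, Durbin-Levinson gives phi_{kk} iteratively:
  phi_{11} = rho(1)
  phi_{kk} = [rho(k) - sum_{j=1..k-1} phi_{k-1,j} rho(k-j)]
            / [1 - sum_{j=1..k-1} phi_{k-1,j} rho(j)],
  phi_{k,j} = phi_{k-1,j} - phi_{kk} phi_{k-1,k-j},  j = 1..k-1.
Step k = 1:
  phi_11 = rho(1) = 0.5039.
Step k = 2:
  phi_22 = [rho(2) - phi_11 rho(1)] / [1 - phi_11 rho(1)] = [0.5791 - (0.5039)(0.5039)] / [1 - (0.5039)(0.5039)]
         = 0.32518479 / 0.74608479 = 0.435855.
  Update: phi_21 = phi_11 - phi_22 phi_11 = 0.5039 - (0.435855)(0.5039) = 0.284273.
Step k = 3:
  phi_33 = [rho(3) - phi_21 rho(2) - phi_22 rho(1)] / [1 - phi_21 rho(1) - phi_22 rho(2)]
    numerator   = 0.6647 - (0.284273)(0.5791) - (0.435855)(0.5039) = 0.28045036
    denominator = 1 - (0.284273)(0.5039) - (0.435855)(0.5791) = 0.60435137
  phi_33 = 0.28045036 / 0.60435137 = 0.4641.
Therefore phi_{33} = 0.4641.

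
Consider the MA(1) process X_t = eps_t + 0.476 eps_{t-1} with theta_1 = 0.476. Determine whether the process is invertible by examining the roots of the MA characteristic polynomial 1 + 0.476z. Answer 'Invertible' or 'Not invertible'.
\text{Invertible}

The MA(q) characteristic polynomial is P(z) = 1 + 0.476z.
Invertibility requires all roots to lie outside the unit circle, i.e. |z| > 1 for every root.
This is linear in z: 1 + (0.476) z = 0  =>  z = -1/(0.476) = -2.10084,  |z| = 2.10084.
Moduli of all roots: 2.1008.
All moduli strictly greater than 1? Yes.
Verdict: Invertible.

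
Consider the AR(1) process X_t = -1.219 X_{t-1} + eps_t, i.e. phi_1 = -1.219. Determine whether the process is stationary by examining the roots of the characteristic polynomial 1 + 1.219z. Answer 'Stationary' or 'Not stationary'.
\text{Not stationary}

The AR(p) characteristic polynomial is P(z) = 1 + 1.219z.
Stationarity requires all roots to lie outside the unit circle, i.e. |z| > 1 for every root.
This is linear in z: 1 + (1.219) z = 0  =>  z = -1/(1.219) = -0.820345,  |z| = 0.820345.
Moduli of all roots: 0.8203.
All moduli strictly greater than 1? No.
Verdict: Not stationary.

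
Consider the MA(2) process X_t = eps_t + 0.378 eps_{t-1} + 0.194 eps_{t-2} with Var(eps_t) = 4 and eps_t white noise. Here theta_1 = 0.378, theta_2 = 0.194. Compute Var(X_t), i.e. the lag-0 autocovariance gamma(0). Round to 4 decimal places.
\gamma(0) = 4.7221

For an MA(q) process X_t = eps_t + sum_i theta_i eps_{t-i} with
Var(eps_t) = sigma^2, the variance is
  gamma(0) = sigma^2 * (1 + sum_i theta_i^2).
  sum_i theta_i^2 = (0.378)^2 + (0.194)^2 = 0.142884 + 0.037636 = 0.18052.
  gamma(0) = 4 * (1 + 0.18052) = 4 * 1.18052 = 4.72208, which rounds to 4.7221.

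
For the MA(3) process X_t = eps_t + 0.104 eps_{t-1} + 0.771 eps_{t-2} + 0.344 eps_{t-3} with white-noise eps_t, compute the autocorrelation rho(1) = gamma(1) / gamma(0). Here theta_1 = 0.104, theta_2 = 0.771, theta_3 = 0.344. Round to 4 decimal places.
\rho(1) = 0.2607

For an MA(q) process with theta_0 = 1, the autocovariance is
  gamma(k) = sigma^2 * sum_{i=0..q-k} theta_i * theta_{i+k},
and rho(k) = gamma(k) / gamma(0). Sigma^2 cancels.
  numerator   = (1)*(0.104) + (0.104)*(0.771) + (0.771)*(0.344) = 0.449408.
  denominator = (1)^2 + (0.104)^2 + (0.771)^2 + (0.344)^2 = 1.723593.
  rho(1) = 0.449408 / 1.723593 = 0.2607.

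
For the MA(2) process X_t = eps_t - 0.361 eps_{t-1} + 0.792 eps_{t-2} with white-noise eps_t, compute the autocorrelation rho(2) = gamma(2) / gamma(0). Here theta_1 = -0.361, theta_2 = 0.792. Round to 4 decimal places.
\rho(2) = 0.4506

For an MA(q) process with theta_0 = 1, the autocovariance is
  gamma(k) = sigma^2 * sum_{i=0..q-k} theta_i * theta_{i+k},
and rho(k) = gamma(k) / gamma(0). Sigma^2 cancels.
  numerator   = (1)*(0.792) = 0.792.
  denominator = (1)^2 + (-0.361)^2 + (0.792)^2 = 1.757585.
  rho(2) = 0.792 / 1.757585 = 0.4506.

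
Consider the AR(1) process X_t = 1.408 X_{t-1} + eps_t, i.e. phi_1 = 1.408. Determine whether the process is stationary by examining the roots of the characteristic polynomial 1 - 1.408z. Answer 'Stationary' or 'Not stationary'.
\text{Not stationary}

The AR(p) characteristic polynomial is P(z) = 1 - 1.408z.
Stationarity requires all roots to lie outside the unit circle, i.e. |z| > 1 for every root.
This is linear in z: 1 + (-1.408) z = 0  =>  z = -1/(-1.408) = 0.710227,  |z| = 0.710227.
Moduli of all roots: 0.7102.
All moduli strictly greater than 1? No.
Verdict: Not stationary.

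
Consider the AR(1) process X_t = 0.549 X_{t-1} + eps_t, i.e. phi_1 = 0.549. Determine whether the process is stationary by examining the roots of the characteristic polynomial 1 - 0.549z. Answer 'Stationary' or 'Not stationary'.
\text{Stationary}

The AR(p) characteristic polynomial is P(z) = 1 - 0.549z.
Stationarity requires all roots to lie outside the unit circle, i.e. |z| > 1 for every root.
This is linear in z: 1 + (-0.549) z = 0  =>  z = -1/(-0.549) = 1.821494,  |z| = 1.821494.
Moduli of all roots: 1.8215.
All moduli strictly greater than 1? Yes.
Verdict: Stationary.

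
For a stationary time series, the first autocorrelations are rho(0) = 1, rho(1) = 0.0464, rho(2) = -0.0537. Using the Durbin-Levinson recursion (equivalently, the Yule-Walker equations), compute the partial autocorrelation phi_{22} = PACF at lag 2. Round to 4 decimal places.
\phi_{22} = -0.0560

The PACF at lag k is phi_{kk}, the last component of the solution
to the Yule-Walker system G_k phi = r_k where
  (G_k)_{ij} = rho(|i - j|), (r_k)_i = rho(i), i,j = 1..k.
Equivalently, Durbin-Levinson gives phi_{kk} iteratively:
  phi_{11} = rho(1)
  phi_{kk} = [rho(k) - sum_{j=1..k-1} phi_{k-1,j} rho(k-j)]
            / [1 - sum_{j=1..k-1} phi_{k-1,j} rho(j)],
  phi_{k,j} = phi_{k-1,j} - phi_{kk} phi_{k-1,k-j},  j = 1..k-1.
Step k = 1:
  phi_11 = rho(1) = 0.0464.
Step k = 2:
  phi_22 = [rho(2) - phi_11 rho(1)] / [1 - phi_11 rho(1)] = [-0.0537 - (0.0464)(0.0464)] / [1 - (0.0464)(0.0464)]
         = -0.05585296 / 0.99784704 = -0.056.
Therefore phi_{22} = -0.0560.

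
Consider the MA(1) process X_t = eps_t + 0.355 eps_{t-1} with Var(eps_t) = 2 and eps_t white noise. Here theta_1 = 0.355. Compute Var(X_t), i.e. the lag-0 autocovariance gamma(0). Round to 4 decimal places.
\gamma(0) = 2.2521

For an MA(q) process X_t = eps_t + sum_i theta_i eps_{t-i} with
Var(eps_t) = sigma^2, the variance is
  gamma(0) = sigma^2 * (1 + sum_i theta_i^2).
  sum_i theta_i^2 = (0.355)^2 = 0.126025.
  gamma(0) = 2 * (1 + 0.126025) = 2 * 1.126025 = 2.25205, which rounds to 2.2521.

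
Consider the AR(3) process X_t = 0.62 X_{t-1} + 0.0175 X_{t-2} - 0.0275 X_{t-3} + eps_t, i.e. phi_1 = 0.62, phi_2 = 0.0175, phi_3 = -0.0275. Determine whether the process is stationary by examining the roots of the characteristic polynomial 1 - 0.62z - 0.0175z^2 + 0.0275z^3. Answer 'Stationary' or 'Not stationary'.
\text{Stationary}

The AR(p) characteristic polynomial is P(z) = 1 - 0.62z - 0.0175z^2 + 0.0275z^3.
Stationarity requires all roots to lie outside the unit circle, i.e. |z| > 1 for every root.
Degree 3: look for a simple real root z0 first, then factor out (1 - z/z0) and solve the remaining quadratic.
Testing z0 = 4: P(4) = 1 + (-0.62)(4) + (-0.0175)(4)^2 + (0.0275)(4)^3
  = 1 + (-2.48) + (-0.28) + (1.76) = 0.  So z_0 = 4 is a root, |z_0| = 4.
Divide out the factor (1 - 0.25 z) = (1 - z/z0) (since 1/z0 = 0.25):
  P(z) = (1 - 0.25 z)(1 + (-0.37) z + (-0.11) z^2)
  [check: z-coef -0.37 - (0.25) = -0.62; z^2-coef -0.11 - (0.25)(-0.37) = -0.0175; z^3-coef -(0.25)(-0.11) = 0.0275.]
Remaining roots from the quadratic factor 1 + (-0.37) z + (-0.11) z^2:
  Set 1 + (-0.37) z + (-0.11) z^2 = 0, i.e. a z^2 + b z + c = 0 with a = -0.11, b = -0.37, c = 1.
  Discriminant D = b^2 - 4ac = (-0.37)^2 - 4*(-0.11)*1 = 0.1369 - (-0.44) = 0.5769.
  D >= 0, so the roots are real: z = (-b +/- sqrt(D)) / (2a) = (0.37 +/- 0.759539) / (-0.22).
    z_1 = (0.37 + 0.759539) / (-0.22) = -5.1343,   |z_1| = 5.1343.
    z_2 = (0.37 - 0.759539) / (-0.22) = 1.7706,   |z_2| = 1.7706.
Moduli of all roots: 4.0000, 5.1343, 1.7706.
All moduli strictly greater than 1? Yes.
Verdict: Stationary.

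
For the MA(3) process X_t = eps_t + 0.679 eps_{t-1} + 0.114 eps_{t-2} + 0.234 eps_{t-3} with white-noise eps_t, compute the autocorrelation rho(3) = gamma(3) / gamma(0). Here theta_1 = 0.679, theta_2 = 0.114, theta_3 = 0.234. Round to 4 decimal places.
\rho(3) = 0.1531

For an MA(q) process with theta_0 = 1, the autocovariance is
  gamma(k) = sigma^2 * sum_{i=0..q-k} theta_i * theta_{i+k},
and rho(k) = gamma(k) / gamma(0). Sigma^2 cancels.
  numerator   = (1)*(0.234) = 0.234.
  denominator = (1)^2 + (0.679)^2 + (0.114)^2 + (0.234)^2 = 1.528793.
  rho(3) = 0.234 / 1.528793 = 0.1531.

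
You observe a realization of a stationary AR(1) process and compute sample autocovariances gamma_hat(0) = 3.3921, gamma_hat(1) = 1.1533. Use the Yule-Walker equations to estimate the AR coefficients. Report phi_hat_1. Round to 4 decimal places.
\hat\phi_{1} = 0.3400

The Yule-Walker equations for an AR(p) process read, in matrix form,
  Gamma_p phi = r_p,   with   (Gamma_p)_{ij} = gamma(|i - j|),
                       (r_p)_i = gamma(i),   i,j = 1..p.
Substitute the sample gammas (Toeplitz matrix and right-hand side of size 1):
  Gamma_p = [[3.3921]]
  r_p     = [1.1533]
With p = 1 this is the single equation gamma(0) phi_1 = gamma(1):
  phi_hat_1 = gamma(1) / gamma(0) = 1.1533 / 3.3921 = 0.3400.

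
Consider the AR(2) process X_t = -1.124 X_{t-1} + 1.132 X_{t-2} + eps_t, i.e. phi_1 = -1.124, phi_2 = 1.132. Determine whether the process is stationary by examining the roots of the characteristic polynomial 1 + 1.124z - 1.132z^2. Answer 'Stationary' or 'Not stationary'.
\text{Not stationary}

The AR(p) characteristic polynomial is P(z) = 1 + 1.124z - 1.132z^2.
Stationarity requires all roots to lie outside the unit circle, i.e. |z| > 1 for every root.
Set 1 + (1.124) z + (-1.132) z^2 = 0, i.e. a z^2 + b z + c = 0 with a = -1.132, b = 1.124, c = 1.
Discriminant D = b^2 - 4ac = (1.124)^2 - 4*(-1.132)*1 = 1.263376 - (-4.528) = 5.791376.
D >= 0, so the roots are real: z = (-b +/- sqrt(D)) / (2a) = (-1.124 +/- 2.406528) / (-2.264).
  z_1 = (-1.124 + 2.406528) / (-2.264) = -0.5665,   |z_1| = 0.5665.
  z_2 = (-1.124 - 2.406528) / (-2.264) = 1.5594,   |z_2| = 1.5594.
Moduli of all roots: 0.5665, 1.5594.
All moduli strictly greater than 1? No.
Verdict: Not stationary.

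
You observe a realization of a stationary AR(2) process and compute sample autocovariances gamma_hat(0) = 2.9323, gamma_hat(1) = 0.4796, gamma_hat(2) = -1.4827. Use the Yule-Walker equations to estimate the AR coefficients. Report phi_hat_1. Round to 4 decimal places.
\hat\phi_{1} = 0.2530

The Yule-Walker equations for an AR(p) process read, in matrix form,
  Gamma_p phi = r_p,   with   (Gamma_p)_{ij} = gamma(|i - j|),
                       (r_p)_i = gamma(i),   i,j = 1..p.
Substitute the sample gammas (Toeplitz matrix and right-hand side of size 2):
  Gamma_p = [[2.9323, 0.4796], [0.4796, 2.9323]]
  r_p     = [0.4796, -1.4827]
Written out:
  2.9323 phi_1 + 0.4796 phi_2 = 0.4796
  0.4796 phi_1 + 2.9323 phi_2 = -1.4827
Solve by Cramer's rule:
  det = gamma(0)^2 - gamma(1)^2 = (2.9323)^2 - (0.4796)^2 = 8.59838329 - 0.23001616 = 8.36836713
  phi_hat_1 = [gamma(1) gamma(0) - gamma(1) gamma(2)] / det = [(0.4796)(2.9323) - (0.4796)(-1.4827)] / 8.36836713 = 2.117434 / 8.36836713 = 0.253
  phi_hat_2 = [gamma(0) gamma(2) - gamma(1)^2] / det = [(2.9323)(-1.4827) - (0.4796)^2] / 8.36836713 = -4.57773737 / 8.36836713 = -0.547
So phi_hat = [0.2530, -0.5470].
Therefore phi_hat_1 = 0.2530.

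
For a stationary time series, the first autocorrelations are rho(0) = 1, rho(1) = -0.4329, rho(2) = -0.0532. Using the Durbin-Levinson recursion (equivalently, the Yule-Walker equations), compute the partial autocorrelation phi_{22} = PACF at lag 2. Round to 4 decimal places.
\phi_{22} = -0.2961

The PACF at lag k is phi_{kk}, the last component of the solution
to the Yule-Walker system G_k phi = r_k where
  (G_k)_{ij} = rho(|i - j|), (r_k)_i = rho(i), i,j = 1..k.
Equivalently, Durbin-Levinson gives phi_{kk} iteratively:
  phi_{11} = rho(1)
  phi_{kk} = [rho(k) - sum_{j=1..k-1} phi_{k-1,j} rho(k-j)]
            / [1 - sum_{j=1..k-1} phi_{k-1,j} rho(j)],
  phi_{k,j} = phi_{k-1,j} - phi_{kk} phi_{k-1,k-j},  j = 1..k-1.
Step k = 1:
  phi_11 = rho(1) = -0.4329.
Step k = 2:
  phi_22 = [rho(2) - phi_11 rho(1)] / [1 - phi_11 rho(1)] = [-0.0532 - (-0.4329)(-0.4329)] / [1 - (-0.4329)(-0.4329)]
         = -0.24060241 / 0.81259759 = -0.2961.
Therefore phi_{22} = -0.2961.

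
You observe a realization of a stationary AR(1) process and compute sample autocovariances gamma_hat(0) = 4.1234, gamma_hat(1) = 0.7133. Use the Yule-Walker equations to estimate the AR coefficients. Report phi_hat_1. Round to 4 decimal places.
\hat\phi_{1} = 0.1730

The Yule-Walker equations for an AR(p) process read, in matrix form,
  Gamma_p phi = r_p,   with   (Gamma_p)_{ij} = gamma(|i - j|),
                       (r_p)_i = gamma(i),   i,j = 1..p.
Substitute the sample gammas (Toeplitz matrix and right-hand side of size 1):
  Gamma_p = [[4.1234]]
  r_p     = [0.7133]
With p = 1 this is the single equation gamma(0) phi_1 = gamma(1):
  phi_hat_1 = gamma(1) / gamma(0) = 0.7133 / 4.1234 = 0.1730.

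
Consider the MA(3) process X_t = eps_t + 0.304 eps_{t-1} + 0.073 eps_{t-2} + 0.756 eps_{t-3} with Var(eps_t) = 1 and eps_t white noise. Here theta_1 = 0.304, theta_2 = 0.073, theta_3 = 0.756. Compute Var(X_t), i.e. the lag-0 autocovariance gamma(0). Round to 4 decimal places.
\gamma(0) = 1.6693

For an MA(q) process X_t = eps_t + sum_i theta_i eps_{t-i} with
Var(eps_t) = sigma^2, the variance is
  gamma(0) = sigma^2 * (1 + sum_i theta_i^2).
  sum_i theta_i^2 = (0.304)^2 + (0.073)^2 + (0.756)^2 = 0.092416 + 0.005329 + 0.571536 = 0.669281.
  gamma(0) = 1 * (1 + 0.669281) = 1 * 1.669281 = 1.669281, which rounds to 1.6693.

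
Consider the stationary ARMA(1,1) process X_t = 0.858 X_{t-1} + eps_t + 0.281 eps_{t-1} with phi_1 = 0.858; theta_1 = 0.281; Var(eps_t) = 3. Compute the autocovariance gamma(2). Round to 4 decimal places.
\gamma(2) = 13.7913

Multiply the model equation by X_{t-k} and take expectations. With theta_0 = psi_0 = 1 and psi_j the MA(infinity) weights, this gives
  gamma(k) - sum_i phi_i gamma(k-i) = c_k,
  c_k = sigma^2 * sum_{j=k..q} theta_j psi_{j-k}   (c_k = 0 for k > q),
using gamma(-m) = gamma(m).
psi-weights needed (psi_j = theta_j + sum_i phi_i psi_{j-i}):
  psi_1 = theta_1 + phi_1 = 0.281 + (0.858) = 1.139
Right-hand sides:
  c_0 = sigma^2 (1 + theta_1 psi_1) = 3 * (1 + (0.281)(1.139)) = 3 * 1.320059 = 3.960177
  c_1 = sigma^2 theta_1 = 3 * (0.281) = 0.843
  c_2 = 0
Equations for k = 0 and k = 1 (AR order 1):
  gamma(0) = phi_1 gamma(1) + c_0
  gamma(1) = phi_1 gamma(0) + c_1
Substituting the second into the first: gamma(0) (1 - phi_1^2) = c_0 + phi_1 c_1, so
  gamma(0) = (c_0 + phi_1 c_1) / (1 - phi_1^2) = (3.960177 + (0.858)(0.843)) / (1 - (0.858)^2) = 4.683471 / 0.263836 = 17.751448.
  gamma(1) = phi_1 gamma(0) + c_1 = (0.858)(17.751448) + (0.843) = 16.073742.
For k = 2 (> q): gamma(2) = phi_1 gamma(1) = (0.858)(16.073742) = 13.791271.
Therefore gamma(2) = 13.7913 (to 4 decimal places).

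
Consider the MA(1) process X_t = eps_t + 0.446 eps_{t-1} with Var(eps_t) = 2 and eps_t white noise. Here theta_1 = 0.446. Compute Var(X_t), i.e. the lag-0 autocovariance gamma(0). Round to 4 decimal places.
\gamma(0) = 2.3978

For an MA(q) process X_t = eps_t + sum_i theta_i eps_{t-i} with
Var(eps_t) = sigma^2, the variance is
  gamma(0) = sigma^2 * (1 + sum_i theta_i^2).
  sum_i theta_i^2 = (0.446)^2 = 0.198916.
  gamma(0) = 2 * (1 + 0.198916) = 2 * 1.198916 = 2.397832, which rounds to 2.3978.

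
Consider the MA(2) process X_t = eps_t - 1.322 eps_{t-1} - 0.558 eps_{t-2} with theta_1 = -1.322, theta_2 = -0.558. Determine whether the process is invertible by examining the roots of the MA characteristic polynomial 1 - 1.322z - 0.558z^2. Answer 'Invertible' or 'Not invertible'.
\text{Not invertible}

The MA(q) characteristic polynomial is P(z) = 1 - 1.322z - 0.558z^2.
Invertibility requires all roots to lie outside the unit circle, i.e. |z| > 1 for every root.
Set 1 + (-1.322) z + (-0.558) z^2 = 0, i.e. a z^2 + b z + c = 0 with a = -0.558, b = -1.322, c = 1.
Discriminant D = b^2 - 4ac = (-1.322)^2 - 4*(-0.558)*1 = 1.747684 - (-2.232) = 3.979684.
D >= 0, so the roots are real: z = (-b +/- sqrt(D)) / (2a) = (1.322 +/- 1.994915) / (-1.116).
  z_1 = (1.322 + 1.994915) / (-1.116) = -2.9721,   |z_1| = 2.9721.
  z_2 = (1.322 - 1.994915) / (-1.116) = 0.603,   |z_2| = 0.603.
Moduli of all roots: 2.9721, 0.6030.
All moduli strictly greater than 1? No.
Verdict: Not invertible.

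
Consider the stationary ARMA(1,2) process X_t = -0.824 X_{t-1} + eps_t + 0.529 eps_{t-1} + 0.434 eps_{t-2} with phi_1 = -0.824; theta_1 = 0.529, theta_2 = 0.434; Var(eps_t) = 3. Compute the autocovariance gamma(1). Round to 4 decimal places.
\gamma(1) = -5.0143

Multiply the model equation by X_{t-k} and take expectations. With theta_0 = psi_0 = 1 and psi_j the MA(infinity) weights, this gives
  gamma(k) - sum_i phi_i gamma(k-i) = c_k,
  c_k = sigma^2 * sum_{j=k..q} theta_j psi_{j-k}   (c_k = 0 for k > q),
using gamma(-m) = gamma(m).
psi-weights needed (psi_j = theta_j + sum_i phi_i psi_{j-i}):
  psi_1 = theta_1 + phi_1 = 0.529 + (-0.824) = -0.295
  psi_2 = theta_2 + phi_1 psi_1 = 0.434 + (-0.824)(-0.295) = 0.67708
Right-hand sides:
  c_0 = sigma^2 (1 + theta_1 psi_1 + theta_2 psi_2) = 3 * (1 + (0.529)(-0.295) + (0.434)(0.67708)) = 3 * 1.137798 = 3.413393
  c_1 = sigma^2 (theta_1 + theta_2 psi_1) = 3 * (0.529 + (0.434)(-0.295)) = 1.20291
  c_2 = sigma^2 theta_2 = 3 * (0.434) = 1.302
Equations for k = 0 and k = 1 (AR order 1):
  gamma(0) = phi_1 gamma(1) + c_0
  gamma(1) = phi_1 gamma(0) + c_1
Substituting the second into the first: gamma(0) (1 - phi_1^2) = c_0 + phi_1 c_1, so
  gamma(0) = (c_0 + phi_1 c_1) / (1 - phi_1^2) = (3.413393 + (-0.824)(1.20291)) / (1 - (-0.824)^2) = 2.422195 / 0.321024 = 7.545216.
  gamma(1) = phi_1 gamma(0) + c_1 = (-0.824)(7.545216) + (1.20291) = -5.014348.
Therefore gamma(1) = -5.0143 (to 4 decimal places).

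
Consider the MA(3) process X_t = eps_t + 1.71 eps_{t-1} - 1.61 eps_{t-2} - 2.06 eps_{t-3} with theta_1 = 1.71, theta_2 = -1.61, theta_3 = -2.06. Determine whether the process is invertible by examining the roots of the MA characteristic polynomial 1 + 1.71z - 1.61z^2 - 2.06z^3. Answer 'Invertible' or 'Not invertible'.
\text{Not invertible}

The MA(q) characteristic polynomial is P(z) = 1 + 1.71z - 1.61z^2 - 2.06z^3.
Invertibility requires all roots to lie outside the unit circle, i.e. |z| > 1 for every root.
Degree 3: look for a simple real root z0 first, then factor out (1 - z/z0) and solve the remaining quadratic.
Testing z0 = -0.5: P(-0.5) = 1 + (1.71)(-0.5) + (-1.61)(-0.5)^2 + (-2.06)(-0.5)^3
  = 1 + (-0.855) + (-0.4025) + (0.2575) = 0.  So z_0 = -0.5 is a root, |z_0| = 0.5.
Divide out the factor (1 + 2 z) = (1 - z/z0) (since 1/z0 = -2):
  P(z) = (1 + 2 z)(1 + (-0.29) z + (-1.03) z^2)
  [check: z-coef -0.29 - (-2) = 1.71; z^2-coef -1.03 - (-2)(-0.29) = -1.61; z^3-coef -(-2)(-1.03) = -2.06.]
Remaining roots from the quadratic factor 1 + (-0.29) z + (-1.03) z^2:
  Set 1 + (-0.29) z + (-1.03) z^2 = 0, i.e. a z^2 + b z + c = 0 with a = -1.03, b = -0.29, c = 1.
  Discriminant D = b^2 - 4ac = (-0.29)^2 - 4*(-1.03)*1 = 0.0841 - (-4.12) = 4.2041.
  D >= 0, so the roots are real: z = (-b +/- sqrt(D)) / (2a) = (0.29 +/- 2.05039) / (-2.06).
    z_1 = (0.29 + 2.05039) / (-2.06) = -1.1361,   |z_1| = 1.1361.
    z_2 = (0.29 - 2.05039) / (-2.06) = 0.8546,   |z_2| = 0.8546.
Moduli of all roots: 0.5000, 1.1361, 0.8546.
All moduli strictly greater than 1? No.
Verdict: Not invertible.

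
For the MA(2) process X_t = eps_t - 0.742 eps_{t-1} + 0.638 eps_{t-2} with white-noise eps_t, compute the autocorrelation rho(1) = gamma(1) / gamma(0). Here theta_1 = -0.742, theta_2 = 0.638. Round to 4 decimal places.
\rho(1) = -0.6209

For an MA(q) process with theta_0 = 1, the autocovariance is
  gamma(k) = sigma^2 * sum_{i=0..q-k} theta_i * theta_{i+k},
and rho(k) = gamma(k) / gamma(0). Sigma^2 cancels.
  numerator   = (1)*(-0.742) + (-0.742)*(0.638) = -1.215396.
  denominator = (1)^2 + (-0.742)^2 + (0.638)^2 = 1.957608.
  rho(1) = -1.215396 / 1.957608 = -0.6209.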